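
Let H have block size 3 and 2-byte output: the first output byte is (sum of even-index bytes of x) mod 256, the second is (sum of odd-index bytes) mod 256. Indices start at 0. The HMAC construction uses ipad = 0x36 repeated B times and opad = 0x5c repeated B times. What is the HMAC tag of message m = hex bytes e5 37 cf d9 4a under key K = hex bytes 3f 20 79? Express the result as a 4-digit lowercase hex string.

9ce4

Key hex bytes 3f 20 79 is exactly B = 3 bytes: K' = 3f 20 79.
K' ⊕ ipad = 09 16 4f.  K' ⊕ opad = 63 7c 25.
Inner input = (K'⊕ipad) ∥ m = 09 16 4f ∥ e5 37 cf d9 4a.
Inner hash: even-index sum = 360 mod 256 = 104; odd-index sum = 532 mod 256 = 20 → 68 14.
Outer input = (K'⊕opad) ∥ inner = 63 7c 25 ∥ 68 14.
Outer hash (tag): even-index sum = 156 mod 256 = 156; odd-index sum = 228 mod 256 = 228 → 9c e4.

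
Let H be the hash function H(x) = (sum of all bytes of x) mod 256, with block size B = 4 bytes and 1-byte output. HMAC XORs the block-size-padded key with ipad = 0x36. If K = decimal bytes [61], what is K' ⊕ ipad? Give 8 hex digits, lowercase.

0b363636

Key decimal bytes [61] = 3d is 1 byte ≤ B = 4; zero-pad to 4 bytes: K' = 3d 00 00 00.
XOR each byte with 0x36: 3d⊕36=0b, 00⊕36=36, 00⊕36=36, 00⊕36=36.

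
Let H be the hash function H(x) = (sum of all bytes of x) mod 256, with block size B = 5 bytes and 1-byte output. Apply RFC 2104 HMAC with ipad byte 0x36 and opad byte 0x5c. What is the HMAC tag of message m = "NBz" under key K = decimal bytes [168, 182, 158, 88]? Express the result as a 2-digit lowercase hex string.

74

Key decimal bytes [168, 182, 158, 88] = a8 b6 9e 58 is 4 bytes ≤ B = 5; zero-pad to 5 bytes: K' = a8 b6 9e 58 00.
K' ⊕ ipad = 9e 80 a8 6e 36.  K' ⊕ opad = f4 ea c2 04 5c.
Inner input = (K'⊕ipad) ∥ m = 9e 80 a8 6e 36 ∥ 4e 42 7a.
Inner hash: sum = 158+128+168+110+54+78+66+122 = 884; mod 256 = 116 → 74.
Outer input = (K'⊕opad) ∥ inner = f4 ea c2 04 5c ∥ 74.
Outer hash (tag): sum = 244+234+194+4+92+116 = 884; mod 256 = 116 → 74.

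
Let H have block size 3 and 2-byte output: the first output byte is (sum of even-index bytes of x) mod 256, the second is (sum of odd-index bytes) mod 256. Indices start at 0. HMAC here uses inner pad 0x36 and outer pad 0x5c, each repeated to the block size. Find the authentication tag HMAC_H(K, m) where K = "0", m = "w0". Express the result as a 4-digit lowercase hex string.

75c8

Key "0" = 30 is 1 byte ≤ B = 3; zero-pad to 3 bytes: K' = 30 00 00.
K' ⊕ ipad = 06 36 36.  K' ⊕ opad = 6c 5c 5c.
Inner input = (K'⊕ipad) ∥ m = 06 36 36 ∥ 77 30.
Inner hash: even-index sum = 108 mod 256 = 108; odd-index sum = 173 mod 256 = 173 → 6c ad.
Outer input = (K'⊕opad) ∥ inner = 6c 5c 5c ∥ 6c ad.
Outer hash (tag): even-index sum = 373 mod 256 = 117; odd-index sum = 200 mod 256 = 200 → 75 c8.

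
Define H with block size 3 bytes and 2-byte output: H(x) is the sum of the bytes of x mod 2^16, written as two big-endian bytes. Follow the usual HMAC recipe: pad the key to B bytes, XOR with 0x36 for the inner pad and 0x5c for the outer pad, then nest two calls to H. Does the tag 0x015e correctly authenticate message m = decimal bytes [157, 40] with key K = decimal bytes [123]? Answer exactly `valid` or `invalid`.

Key decimal bytes [123] = 7b is 1 byte ≤ B = 3; zero-pad to 3 bytes: K' = 7b 00 00.
K' ⊕ ipad = 4d 36 36; K' ⊕ opad = 27 5c 5c.
Inner hash: sum = 77+54+54+157+40 = 382 → 01 7e.
Outer hash (recomputed tag): sum = 39+92+92+1+126 = 350 → 01 5e.
Recomputed tag = 015e; claimed = 015e → match.

valid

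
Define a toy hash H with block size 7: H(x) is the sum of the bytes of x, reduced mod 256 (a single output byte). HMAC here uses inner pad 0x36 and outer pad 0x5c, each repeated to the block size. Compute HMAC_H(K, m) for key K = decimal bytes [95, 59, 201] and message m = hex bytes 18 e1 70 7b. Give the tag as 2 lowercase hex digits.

Key decimal bytes [95, 59, 201] = 5f 3b c9 is 3 bytes ≤ B = 7; zero-pad to 7 bytes: K' = 5f 3b c9 00 00 00 00.
K' ⊕ ipad = 69 0d ff 36 36 36 36.  K' ⊕ opad = 03 67 95 5c 5c 5c 5c.
Inner input = (K'⊕ipad) ∥ m = 69 0d ff 36 36 36 36 ∥ 18 e1 70 7b.
Inner hash: sum = 105+13+255+54+54+54+54+24+225+112+123 = 1073; mod 256 = 49 → 31.
Outer input = (K'⊕opad) ∥ inner = 03 67 95 5c 5c 5c 5c ∥ 31.
Outer hash (tag): sum = 3+103+149+92+92+92+92+49 = 672; mod 256 = 160 → a0.

a0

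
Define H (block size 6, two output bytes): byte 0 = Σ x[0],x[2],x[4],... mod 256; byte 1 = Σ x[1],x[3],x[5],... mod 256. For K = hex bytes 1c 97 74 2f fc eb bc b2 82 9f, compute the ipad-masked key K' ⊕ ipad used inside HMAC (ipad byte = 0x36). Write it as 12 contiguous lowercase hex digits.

fc3436363636

Key hex bytes 1c 97 74 2f fc eb bc b2 82 9f is 10 bytes > B = 6, so hash it first: H(key) = ca 02, then zero-pad to 6 bytes: K' = ca 02 00 00 00 00.
XOR each byte with 0x36: ca⊕36=fc, 02⊕36=34, 00⊕36=36, 00⊕36=36, 00⊕36=36, 00⊕36=36.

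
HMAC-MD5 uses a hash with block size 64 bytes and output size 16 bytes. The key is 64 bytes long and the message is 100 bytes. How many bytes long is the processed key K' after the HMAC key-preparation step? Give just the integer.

64

Key is 64 ≤ 64 bytes, zero-padded: |K'| = 64.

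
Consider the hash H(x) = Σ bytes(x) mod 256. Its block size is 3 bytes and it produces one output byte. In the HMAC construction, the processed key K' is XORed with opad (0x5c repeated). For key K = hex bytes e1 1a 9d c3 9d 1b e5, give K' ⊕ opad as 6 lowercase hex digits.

a45c5c

Key hex bytes e1 1a 9d c3 9d 1b e5 is 7 bytes > B = 3, so hash it first: H(key) = f8, then zero-pad to 3 bytes: K' = f8 00 00.
XOR each byte with 0x5c: f8⊕5c=a4, 00⊕5c=5c, 00⊕5c=5c.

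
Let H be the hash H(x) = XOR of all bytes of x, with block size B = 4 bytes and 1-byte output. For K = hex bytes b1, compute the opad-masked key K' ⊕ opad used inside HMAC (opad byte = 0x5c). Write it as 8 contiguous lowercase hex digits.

Key hex bytes b1 is 1 byte ≤ B = 4; zero-pad to 4 bytes: K' = b1 00 00 00.
XOR each byte with 0x5c: b1⊕5c=ed, 00⊕5c=5c, 00⊕5c=5c, 00⊕5c=5c.

ed5c5c5c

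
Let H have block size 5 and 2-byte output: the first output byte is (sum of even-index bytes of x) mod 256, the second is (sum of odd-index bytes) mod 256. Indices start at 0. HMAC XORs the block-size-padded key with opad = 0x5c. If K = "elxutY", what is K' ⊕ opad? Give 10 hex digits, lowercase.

Key "elxutY" = 65 6c 78 75 74 59 is 6 bytes > B = 5, so hash it first: H(key) = 51 3a, then zero-pad to 5 bytes: K' = 51 3a 00 00 00.
XOR each byte with 0x5c: 51⊕5c=0d, 3a⊕5c=66, 00⊕5c=5c, 00⊕5c=5c, 00⊕5c=5c.

0d665c5c5c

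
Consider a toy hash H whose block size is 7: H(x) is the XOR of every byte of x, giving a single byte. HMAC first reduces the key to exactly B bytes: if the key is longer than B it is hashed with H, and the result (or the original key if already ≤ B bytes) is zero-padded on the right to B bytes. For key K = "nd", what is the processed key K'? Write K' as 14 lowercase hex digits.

6e640000000000

Key "nd" = 6e 64 is 2 bytes ≤ B = 7; zero-pad to 7 bytes: K' = 6e 64 00 00 00 00 00.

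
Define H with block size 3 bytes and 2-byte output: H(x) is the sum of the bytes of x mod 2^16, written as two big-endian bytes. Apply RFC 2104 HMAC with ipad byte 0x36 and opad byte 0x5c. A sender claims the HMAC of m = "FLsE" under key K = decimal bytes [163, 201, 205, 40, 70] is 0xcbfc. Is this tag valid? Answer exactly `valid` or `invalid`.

invalid

Key decimal bytes [163, 201, 205, 40, 70] = a3 c9 cd 28 46 is 5 bytes > B = 3, so hash it first: H(key) = 02 a7, then zero-pad to 3 bytes: K' = 02 a7 00.
K' ⊕ ipad = 34 91 36; K' ⊕ opad = 5e fb 5c.
Inner hash: sum = 52+145+54+70+76+115+69 = 581 → 02 45.
Outer hash (recomputed tag): sum = 94+251+92+2+69 = 508 → 01 fc.
Recomputed tag = 01fc; claimed = cbfc → mismatch.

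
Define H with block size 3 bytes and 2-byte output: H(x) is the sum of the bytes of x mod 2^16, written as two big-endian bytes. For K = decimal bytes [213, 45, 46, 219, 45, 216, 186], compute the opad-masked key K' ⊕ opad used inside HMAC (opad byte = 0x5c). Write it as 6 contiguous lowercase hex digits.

Key decimal bytes [213, 45, 46, 219, 45, 216, 186] = d5 2d 2e db 2d d8 ba is 7 bytes > B = 3, so hash it first: H(key) = 03 ca, then zero-pad to 3 bytes: K' = 03 ca 00.
XOR each byte with 0x5c: 03⊕5c=5f, ca⊕5c=96, 00⊕5c=5c.

5f965c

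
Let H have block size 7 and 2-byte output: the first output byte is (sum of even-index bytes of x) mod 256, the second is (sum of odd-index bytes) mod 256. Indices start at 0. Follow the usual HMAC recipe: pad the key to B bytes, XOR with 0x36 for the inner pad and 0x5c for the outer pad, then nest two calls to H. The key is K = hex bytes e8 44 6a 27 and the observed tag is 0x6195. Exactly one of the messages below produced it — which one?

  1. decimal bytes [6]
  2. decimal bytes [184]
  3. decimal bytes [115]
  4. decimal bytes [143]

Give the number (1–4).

Key hex bytes e8 44 6a 27 is 4 bytes ≤ B = 7; zero-pad to 7 bytes: K' = e8 44 6a 27 00 00 00.
K' ⊕ ipad = de 72 5c 11 36 36 36; K' ⊕ opad = b4 18 36 7b 5c 5c 5c.
m1: inner = H(de 72 5c 11 36 36 36 06) = a6 bf; tag = H(b4 18 36 7b 5c 5c 5c a6 bf) = 6195 ← matches
m2: inner = H(de 72 5c 11 36 36 36 b8) = a6 71; tag = H(b4 18 36 7b 5c 5c 5c a6 71) = 1395
m3: inner = H(de 72 5c 11 36 36 36 73) = a6 2c; tag = H(b4 18 36 7b 5c 5c 5c a6 2c) = ce95
m4: inner = H(de 72 5c 11 36 36 36 8f) = a6 48; tag = H(b4 18 36 7b 5c 5c 5c a6 48) = ea95

1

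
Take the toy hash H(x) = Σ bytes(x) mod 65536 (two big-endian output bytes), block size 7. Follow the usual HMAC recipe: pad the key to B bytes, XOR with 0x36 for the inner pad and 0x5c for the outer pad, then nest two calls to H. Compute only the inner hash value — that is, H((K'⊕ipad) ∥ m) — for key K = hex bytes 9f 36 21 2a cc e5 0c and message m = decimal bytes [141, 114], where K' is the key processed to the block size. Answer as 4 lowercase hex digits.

Key hex bytes 9f 36 21 2a cc e5 0c is exactly B = 7 bytes: K' = 9f 36 21 2a cc e5 0c.
K' ⊕ ipad = a9 00 17 1c fa d3 3a.
Inner input = a9 00 17 1c fa d3 3a ∥ 8d 72.
Inner hash: sum = 169+0+23+28+250+211+58+141+114 = 994 → 03 e2.

03e2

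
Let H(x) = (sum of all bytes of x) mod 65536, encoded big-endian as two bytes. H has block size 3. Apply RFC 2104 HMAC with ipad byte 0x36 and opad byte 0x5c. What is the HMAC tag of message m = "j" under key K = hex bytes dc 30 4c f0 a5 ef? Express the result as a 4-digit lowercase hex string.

Key hex bytes dc 30 4c f0 a5 ef is 6 bytes > B = 3, so hash it first: H(key) = 03 dc, then zero-pad to 3 bytes: K' = 03 dc 00.
K' ⊕ ipad = 35 ea 36.  K' ⊕ opad = 5f 80 5c.
Inner input = (K'⊕ipad) ∥ m = 35 ea 36 ∥ 6a.
Inner hash: sum = 53+234+54+106 = 447 → 01 bf.
Outer input = (K'⊕opad) ∥ inner = 5f 80 5c ∥ 01 bf.
Outer hash (tag): sum = 95+128+92+1+191 = 507 → 01 fb.

01fb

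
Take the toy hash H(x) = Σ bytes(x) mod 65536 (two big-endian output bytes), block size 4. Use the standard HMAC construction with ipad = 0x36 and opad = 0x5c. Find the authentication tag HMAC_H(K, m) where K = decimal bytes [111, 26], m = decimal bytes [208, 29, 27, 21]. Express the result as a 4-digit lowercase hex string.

0141

Key decimal bytes [111, 26] = 6f 1a is 2 bytes ≤ B = 4; zero-pad to 4 bytes: K' = 6f 1a 00 00.
K' ⊕ ipad = 59 2c 36 36.  K' ⊕ opad = 33 46 5c 5c.
Inner input = (K'⊕ipad) ∥ m = 59 2c 36 36 ∥ d0 1d 1b 15.
Inner hash: sum = 89+44+54+54+208+29+27+21 = 526 → 02 0e.
Outer input = (K'⊕opad) ∥ inner = 33 46 5c 5c ∥ 02 0e.
Outer hash (tag): sum = 51+70+92+92+2+14 = 321 → 01 41.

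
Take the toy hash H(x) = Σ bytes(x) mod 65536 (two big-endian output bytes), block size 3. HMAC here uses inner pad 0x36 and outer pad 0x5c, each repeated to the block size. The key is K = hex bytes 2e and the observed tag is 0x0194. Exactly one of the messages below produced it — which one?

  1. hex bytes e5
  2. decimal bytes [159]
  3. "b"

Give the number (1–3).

1

Key hex bytes 2e is 1 byte ≤ B = 3; zero-pad to 3 bytes: K' = 2e 00 00.
K' ⊕ ipad = 18 36 36; K' ⊕ opad = 72 5c 5c.
m1: inner = H(18 36 36 e5) = 01 69; tag = H(72 5c 5c 01 69) = 0194 ← matches
m2: inner = H(18 36 36 9f) = 01 23; tag = H(72 5c 5c 01 23) = 014e
m3: inner = H(18 36 36 62) = 00 e6; tag = H(72 5c 5c 00 e6) = 0210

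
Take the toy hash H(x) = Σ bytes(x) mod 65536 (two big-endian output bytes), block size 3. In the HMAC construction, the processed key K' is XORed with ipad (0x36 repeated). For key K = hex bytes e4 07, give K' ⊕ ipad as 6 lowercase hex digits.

d23136

Key hex bytes e4 07 is 2 bytes ≤ B = 3; zero-pad to 3 bytes: K' = e4 07 00.
XOR each byte with 0x36: e4⊕36=d2, 07⊕36=31, 00⊕36=36.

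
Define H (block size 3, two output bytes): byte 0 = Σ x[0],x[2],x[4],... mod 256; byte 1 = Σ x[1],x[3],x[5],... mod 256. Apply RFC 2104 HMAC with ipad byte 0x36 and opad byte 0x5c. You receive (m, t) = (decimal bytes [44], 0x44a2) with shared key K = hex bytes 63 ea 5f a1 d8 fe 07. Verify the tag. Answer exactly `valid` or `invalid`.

valid

Key hex bytes 63 ea 5f a1 d8 fe 07 is 7 bytes > B = 3, so hash it first: H(key) = a1 89, then zero-pad to 3 bytes: K' = a1 89 00.
K' ⊕ ipad = 97 bf 36; K' ⊕ opad = fd d5 5c.
Inner hash: even-index sum = 205 mod 256 = 205; odd-index sum = 235 mod 256 = 235 → cd eb.
Outer hash (recomputed tag): even-index sum = 580 mod 256 = 68; odd-index sum = 418 mod 256 = 162 → 44 a2.
Recomputed tag = 44a2; claimed = 44a2 → match.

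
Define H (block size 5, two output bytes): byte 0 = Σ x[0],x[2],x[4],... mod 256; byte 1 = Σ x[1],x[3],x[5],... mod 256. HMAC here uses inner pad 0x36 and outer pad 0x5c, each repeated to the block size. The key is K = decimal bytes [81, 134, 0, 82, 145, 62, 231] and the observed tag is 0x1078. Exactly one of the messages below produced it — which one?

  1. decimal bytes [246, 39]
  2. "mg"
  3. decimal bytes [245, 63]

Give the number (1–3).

Key decimal bytes [81, 134, 0, 82, 145, 62, 231] = 51 86 00 52 91 3e e7 is 7 bytes > B = 5, so hash it first: H(key) = c9 16, then zero-pad to 5 bytes: K' = c9 16 00 00 00.
K' ⊕ ipad = ff 20 36 36 36; K' ⊕ opad = 95 4a 5c 5c 5c.
m1: inner = H(ff 20 36 36 36 f6 27) = 92 4c; tag = H(95 4a 5c 5c 5c 92 4c) = 9938
m2: inner = H(ff 20 36 36 36 6d 67) = d2 c3; tag = H(95 4a 5c 5c 5c d2 c3) = 1078 ← matches
m3: inner = H(ff 20 36 36 36 f5 3f) = aa 4b; tag = H(95 4a 5c 5c 5c aa 4b) = 9850

2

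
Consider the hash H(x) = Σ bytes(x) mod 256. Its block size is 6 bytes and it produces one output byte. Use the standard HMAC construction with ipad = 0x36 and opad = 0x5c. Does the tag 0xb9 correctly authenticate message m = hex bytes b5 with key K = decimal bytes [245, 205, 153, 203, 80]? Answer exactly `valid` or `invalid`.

valid

Key decimal bytes [245, 205, 153, 203, 80] = f5 cd 99 cb 50 is 5 bytes ≤ B = 6; zero-pad to 6 bytes: K' = f5 cd 99 cb 50 00.
K' ⊕ ipad = c3 fb af fd 66 36; K' ⊕ opad = a9 91 c5 97 0c 5c.
Inner hash: sum = 195+251+175+253+102+54+181 = 1211; mod 256 = 187 → bb.
Outer hash (recomputed tag): sum = 169+145+197+151+12+92+187 = 953; mod 256 = 185 → b9.
Recomputed tag = b9; claimed = b9 → match.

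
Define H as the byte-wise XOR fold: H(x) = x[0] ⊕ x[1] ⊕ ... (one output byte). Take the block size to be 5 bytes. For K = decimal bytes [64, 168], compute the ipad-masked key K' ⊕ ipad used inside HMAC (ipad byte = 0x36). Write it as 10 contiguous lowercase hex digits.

769e363636

Key decimal bytes [64, 168] = 40 a8 is 2 bytes ≤ B = 5; zero-pad to 5 bytes: K' = 40 a8 00 00 00.
XOR each byte with 0x36: 40⊕36=76, a8⊕36=9e, 00⊕36=36, 00⊕36=36, 00⊕36=36.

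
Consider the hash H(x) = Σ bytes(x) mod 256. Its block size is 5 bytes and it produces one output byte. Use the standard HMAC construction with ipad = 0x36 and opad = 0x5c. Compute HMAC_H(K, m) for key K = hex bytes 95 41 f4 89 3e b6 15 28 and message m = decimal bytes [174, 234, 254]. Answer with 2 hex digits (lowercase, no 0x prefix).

68

Key hex bytes 95 41 f4 89 3e b6 15 28 is 8 bytes > B = 5, so hash it first: H(key) = 84, then zero-pad to 5 bytes: K' = 84 00 00 00 00.
K' ⊕ ipad = b2 36 36 36 36.  K' ⊕ opad = d8 5c 5c 5c 5c.
Inner input = (K'⊕ipad) ∥ m = b2 36 36 36 36 ∥ ae ea fe.
Inner hash: sum = 178+54+54+54+54+174+234+254 = 1056; mod 256 = 32 → 20.
Outer input = (K'⊕opad) ∥ inner = d8 5c 5c 5c 5c ∥ 20.
Outer hash (tag): sum = 216+92+92+92+92+32 = 616; mod 256 = 104 → 68.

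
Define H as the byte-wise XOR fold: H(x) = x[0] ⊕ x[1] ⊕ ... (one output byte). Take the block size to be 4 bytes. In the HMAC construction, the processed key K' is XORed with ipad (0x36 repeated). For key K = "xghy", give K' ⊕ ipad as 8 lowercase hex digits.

Key "xghy" = 78 67 68 79 is exactly B = 4 bytes: K' = 78 67 68 79.
XOR each byte with 0x36: 78⊕36=4e, 67⊕36=51, 68⊕36=5e, 79⊕36=4f.

4e515e4f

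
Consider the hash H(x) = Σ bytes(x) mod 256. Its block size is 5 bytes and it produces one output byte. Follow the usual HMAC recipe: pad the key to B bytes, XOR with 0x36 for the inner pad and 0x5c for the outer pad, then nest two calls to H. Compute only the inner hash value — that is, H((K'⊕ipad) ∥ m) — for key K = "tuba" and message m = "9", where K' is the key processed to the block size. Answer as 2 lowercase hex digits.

Key "tuba" = 74 75 62 61 is 4 bytes ≤ B = 5; zero-pad to 5 bytes: K' = 74 75 62 61 00.
K' ⊕ ipad = 42 43 54 57 36.
Inner input = 42 43 54 57 36 ∥ 39.
Inner hash: sum = 66+67+84+87+54+57 = 415; mod 256 = 159 → 9f.

9f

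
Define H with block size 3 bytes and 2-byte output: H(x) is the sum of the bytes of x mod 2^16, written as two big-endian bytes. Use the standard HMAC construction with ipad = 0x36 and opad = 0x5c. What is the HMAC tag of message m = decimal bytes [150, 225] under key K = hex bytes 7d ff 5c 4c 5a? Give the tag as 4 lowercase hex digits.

Key hex bytes 7d ff 5c 4c 5a is 5 bytes > B = 3, so hash it first: H(key) = 02 7e, then zero-pad to 3 bytes: K' = 02 7e 00.
K' ⊕ ipad = 34 48 36.  K' ⊕ opad = 5e 22 5c.
Inner input = (K'⊕ipad) ∥ m = 34 48 36 ∥ 96 e1.
Inner hash: sum = 52+72+54+150+225 = 553 → 02 29.
Outer input = (K'⊕opad) ∥ inner = 5e 22 5c ∥ 02 29.
Outer hash (tag): sum = 94+34+92+2+41 = 263 → 01 07.

0107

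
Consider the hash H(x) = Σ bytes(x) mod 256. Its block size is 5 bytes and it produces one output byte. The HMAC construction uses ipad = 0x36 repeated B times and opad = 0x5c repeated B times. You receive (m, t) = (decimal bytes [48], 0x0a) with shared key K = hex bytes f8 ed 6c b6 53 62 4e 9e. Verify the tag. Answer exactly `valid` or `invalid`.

Key hex bytes f8 ed 6c b6 53 62 4e 9e is 8 bytes > B = 5, so hash it first: H(key) = a8, then zero-pad to 5 bytes: K' = a8 00 00 00 00.
K' ⊕ ipad = 9e 36 36 36 36; K' ⊕ opad = f4 5c 5c 5c 5c.
Inner hash: sum = 158+54+54+54+54+48 = 422; mod 256 = 166 → a6.
Outer hash (recomputed tag): sum = 244+92+92+92+92+166 = 778; mod 256 = 10 → 0a.
Recomputed tag = 0a; claimed = 0a → match.

valid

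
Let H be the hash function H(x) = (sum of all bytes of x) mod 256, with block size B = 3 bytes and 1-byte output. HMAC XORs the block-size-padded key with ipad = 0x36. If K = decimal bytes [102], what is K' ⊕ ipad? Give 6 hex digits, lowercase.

503636

Key decimal bytes [102] = 66 is 1 byte ≤ B = 3; zero-pad to 3 bytes: K' = 66 00 00.
XOR each byte with 0x36: 66⊕36=50, 00⊕36=36, 00⊕36=36.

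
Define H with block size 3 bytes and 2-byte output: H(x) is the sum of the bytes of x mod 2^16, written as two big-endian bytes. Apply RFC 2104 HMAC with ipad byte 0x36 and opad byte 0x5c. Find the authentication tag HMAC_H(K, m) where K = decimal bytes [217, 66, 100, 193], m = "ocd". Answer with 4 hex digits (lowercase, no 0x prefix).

00ee

Key decimal bytes [217, 66, 100, 193] = d9 42 64 c1 is 4 bytes > B = 3, so hash it first: H(key) = 02 40, then zero-pad to 3 bytes: K' = 02 40 00.
K' ⊕ ipad = 34 76 36.  K' ⊕ opad = 5e 1c 5c.
Inner input = (K'⊕ipad) ∥ m = 34 76 36 ∥ 6f 63 64.
Inner hash: sum = 52+118+54+111+99+100 = 534 → 02 16.
Outer input = (K'⊕opad) ∥ inner = 5e 1c 5c ∥ 02 16.
Outer hash (tag): sum = 94+28+92+2+22 = 238 → 00 ee.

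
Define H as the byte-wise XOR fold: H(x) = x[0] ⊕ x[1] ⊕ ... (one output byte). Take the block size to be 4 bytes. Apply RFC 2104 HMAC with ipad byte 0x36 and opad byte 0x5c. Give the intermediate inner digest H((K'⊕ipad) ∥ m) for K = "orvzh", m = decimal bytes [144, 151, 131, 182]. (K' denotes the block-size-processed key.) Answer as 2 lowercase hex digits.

Key "orvzh" = 6f 72 76 7a 68 is 5 bytes > B = 4, so hash it first: H(key) = 79, then zero-pad to 4 bytes: K' = 79 00 00 00.
K' ⊕ ipad = 4f 36 36 36.
Inner input = 4f 36 36 36 ∥ 90 97 83 b6.
Inner hash: XOR 4f⊕36⊕36⊕36⊕90⊕97⊕83⊕b6 = 4b.

4b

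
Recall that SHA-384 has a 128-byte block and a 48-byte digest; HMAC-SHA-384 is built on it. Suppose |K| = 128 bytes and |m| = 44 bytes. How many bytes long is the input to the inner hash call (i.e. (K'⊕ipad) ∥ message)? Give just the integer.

Key is 128 ≤ 128 bytes, zero-padded: |K'| = 128.
Inner input = (K'⊕ipad) ∥ m → 128 + 44 = 172 bytes.

172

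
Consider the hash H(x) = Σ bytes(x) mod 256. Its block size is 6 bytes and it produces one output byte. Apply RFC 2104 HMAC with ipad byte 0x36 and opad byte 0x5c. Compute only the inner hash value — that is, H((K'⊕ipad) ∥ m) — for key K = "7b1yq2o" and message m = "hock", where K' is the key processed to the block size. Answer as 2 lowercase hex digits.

16

Key "7b1yq2o" = 37 62 31 79 71 32 6f is 7 bytes > B = 6, so hash it first: H(key) = 55, then zero-pad to 6 bytes: K' = 55 00 00 00 00 00.
K' ⊕ ipad = 63 36 36 36 36 36.
Inner input = 63 36 36 36 36 36 ∥ 68 6f 63 6b.
Inner hash: sum = 99+54+54+54+54+54+104+111+99+107 = 790; mod 256 = 22 → 16.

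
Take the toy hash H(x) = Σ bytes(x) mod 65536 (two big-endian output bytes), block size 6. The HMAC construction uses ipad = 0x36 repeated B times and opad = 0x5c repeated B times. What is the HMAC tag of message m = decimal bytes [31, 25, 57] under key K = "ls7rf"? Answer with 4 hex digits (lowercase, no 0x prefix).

026a

Key "ls7rf" = 6c 73 37 72 66 is 5 bytes ≤ B = 6; zero-pad to 6 bytes: K' = 6c 73 37 72 66 00.
K' ⊕ ipad = 5a 45 01 44 50 36.  K' ⊕ opad = 30 2f 6b 2e 3a 5c.
Inner input = (K'⊕ipad) ∥ m = 5a 45 01 44 50 36 ∥ 1f 19 39.
Inner hash: sum = 90+69+1+68+80+54+31+25+57 = 475 → 01 db.
Outer input = (K'⊕opad) ∥ inner = 30 2f 6b 2e 3a 5c ∥ 01 db.
Outer hash (tag): sum = 48+47+107+46+58+92+1+219 = 618 → 02 6a.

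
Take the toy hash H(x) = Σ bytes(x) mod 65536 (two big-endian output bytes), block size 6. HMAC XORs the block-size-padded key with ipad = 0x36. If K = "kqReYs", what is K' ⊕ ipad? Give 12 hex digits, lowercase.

5d4764536f45

Key "kqReYs" = 6b 71 52 65 59 73 is exactly B = 6 bytes: K' = 6b 71 52 65 59 73.
XOR each byte with 0x36: 6b⊕36=5d, 71⊕36=47, 52⊕36=64, 65⊕36=53, 59⊕36=6f, 73⊕36=45.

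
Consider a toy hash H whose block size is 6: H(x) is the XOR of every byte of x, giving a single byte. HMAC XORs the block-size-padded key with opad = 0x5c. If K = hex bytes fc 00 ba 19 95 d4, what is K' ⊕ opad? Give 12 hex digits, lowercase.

Key hex bytes fc 00 ba 19 95 d4 is exactly B = 6 bytes: K' = fc 00 ba 19 95 d4.
XOR each byte with 0x5c: fc⊕5c=a0, 00⊕5c=5c, ba⊕5c=e6, 19⊕5c=45, 95⊕5c=c9, d4⊕5c=88.

a05ce645c988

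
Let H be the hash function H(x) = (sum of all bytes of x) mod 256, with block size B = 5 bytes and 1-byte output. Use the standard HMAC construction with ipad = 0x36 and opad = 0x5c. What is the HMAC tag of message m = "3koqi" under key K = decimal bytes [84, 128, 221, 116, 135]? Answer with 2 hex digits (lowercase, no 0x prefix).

Key decimal bytes [84, 128, 221, 116, 135] = 54 80 dd 74 87 is exactly B = 5 bytes: K' = 54 80 dd 74 87.
K' ⊕ ipad = 62 b6 eb 42 b1.  K' ⊕ opad = 08 dc 81 28 db.
Inner input = (K'⊕ipad) ∥ m = 62 b6 eb 42 b1 ∥ 33 6b 6f 71 69.
Inner hash: sum = 98+182+235+66+177+51+107+111+113+105 = 1245; mod 256 = 221 → dd.
Outer input = (K'⊕opad) ∥ inner = 08 dc 81 28 db ∥ dd.
Outer hash (tag): sum = 8+220+129+40+219+221 = 837; mod 256 = 69 → 45.

45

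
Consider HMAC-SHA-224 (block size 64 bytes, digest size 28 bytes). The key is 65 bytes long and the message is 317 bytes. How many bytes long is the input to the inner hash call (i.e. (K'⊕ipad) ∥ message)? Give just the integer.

Key is 65 > 64 bytes, so it is hashed to 28 bytes then zero-padded to 64: |K'| = 64.
Inner input = (K'⊕ipad) ∥ m → 64 + 317 = 381 bytes.

381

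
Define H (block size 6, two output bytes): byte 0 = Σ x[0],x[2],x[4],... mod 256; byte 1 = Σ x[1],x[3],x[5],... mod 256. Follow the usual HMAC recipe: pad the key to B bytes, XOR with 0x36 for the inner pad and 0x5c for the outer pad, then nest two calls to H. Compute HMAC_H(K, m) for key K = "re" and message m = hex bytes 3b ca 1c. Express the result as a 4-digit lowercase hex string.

Key "re" = 72 65 is 2 bytes ≤ B = 6; zero-pad to 6 bytes: K' = 72 65 00 00 00 00.
K' ⊕ ipad = 44 53 36 36 36 36.  K' ⊕ opad = 2e 39 5c 5c 5c 5c.
Inner input = (K'⊕ipad) ∥ m = 44 53 36 36 36 36 ∥ 3b ca 1c.
Inner hash: even-index sum = 263 mod 256 = 7; odd-index sum = 393 mod 256 = 137 → 07 89.
Outer input = (K'⊕opad) ∥ inner = 2e 39 5c 5c 5c 5c ∥ 07 89.
Outer hash (tag): even-index sum = 237 mod 256 = 237; odd-index sum = 378 mod 256 = 122 → ed 7a.

ed7a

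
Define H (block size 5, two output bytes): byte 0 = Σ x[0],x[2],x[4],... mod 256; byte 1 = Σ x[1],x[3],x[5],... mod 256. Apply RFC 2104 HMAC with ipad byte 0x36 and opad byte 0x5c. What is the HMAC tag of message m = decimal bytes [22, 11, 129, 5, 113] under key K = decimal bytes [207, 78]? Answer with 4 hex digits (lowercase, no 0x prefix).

01e3

Key decimal bytes [207, 78] = cf 4e is 2 bytes ≤ B = 5; zero-pad to 5 bytes: K' = cf 4e 00 00 00.
K' ⊕ ipad = f9 78 36 36 36.  K' ⊕ opad = 93 12 5c 5c 5c.
Inner input = (K'⊕ipad) ∥ m = f9 78 36 36 36 ∥ 16 0b 81 05 71.
Inner hash: even-index sum = 373 mod 256 = 117; odd-index sum = 438 mod 256 = 182 → 75 b6.
Outer input = (K'⊕opad) ∥ inner = 93 12 5c 5c 5c ∥ 75 b6.
Outer hash (tag): even-index sum = 513 mod 256 = 1; odd-index sum = 227 mod 256 = 227 → 01 e3.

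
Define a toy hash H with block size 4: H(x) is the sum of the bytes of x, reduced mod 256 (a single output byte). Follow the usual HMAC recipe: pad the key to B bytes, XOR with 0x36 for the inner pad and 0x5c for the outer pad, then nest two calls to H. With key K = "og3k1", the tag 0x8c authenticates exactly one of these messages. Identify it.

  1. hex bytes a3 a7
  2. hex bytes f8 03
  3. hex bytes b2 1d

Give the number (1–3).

1

Key "og3k1" = 6f 67 33 6b 31 is 5 bytes > B = 4, so hash it first: H(key) = a5, then zero-pad to 4 bytes: K' = a5 00 00 00.
K' ⊕ ipad = 93 36 36 36; K' ⊕ opad = f9 5c 5c 5c.
m1: inner = H(93 36 36 36 a3 a7) = 7f; tag = H(f9 5c 5c 5c 7f) = 8c ← matches
m2: inner = H(93 36 36 36 f8 03) = 30; tag = H(f9 5c 5c 5c 30) = 3d
m3: inner = H(93 36 36 36 b2 1d) = 04; tag = H(f9 5c 5c 5c 04) = 11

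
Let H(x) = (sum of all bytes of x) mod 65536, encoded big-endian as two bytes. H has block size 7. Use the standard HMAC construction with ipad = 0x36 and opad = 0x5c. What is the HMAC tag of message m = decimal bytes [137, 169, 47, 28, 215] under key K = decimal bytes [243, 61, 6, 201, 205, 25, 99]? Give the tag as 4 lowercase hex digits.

Key decimal bytes [243, 61, 6, 201, 205, 25, 99] = f3 3d 06 c9 cd 19 63 is exactly B = 7 bytes: K' = f3 3d 06 c9 cd 19 63.
K' ⊕ ipad = c5 0b 30 ff fb 2f 55.  K' ⊕ opad = af 61 5a 95 91 45 3f.
Inner input = (K'⊕ipad) ∥ m = c5 0b 30 ff fb 2f 55 ∥ 89 a9 2f 1c d7.
Inner hash: sum = 197+11+48+255+251+47+85+137+169+47+28+215 = 1490 → 05 d2.
Outer input = (K'⊕opad) ∥ inner = af 61 5a 95 91 45 3f ∥ 05 d2.
Outer hash (tag): sum = 175+97+90+149+145+69+63+5+210 = 1003 → 03 eb.

03eb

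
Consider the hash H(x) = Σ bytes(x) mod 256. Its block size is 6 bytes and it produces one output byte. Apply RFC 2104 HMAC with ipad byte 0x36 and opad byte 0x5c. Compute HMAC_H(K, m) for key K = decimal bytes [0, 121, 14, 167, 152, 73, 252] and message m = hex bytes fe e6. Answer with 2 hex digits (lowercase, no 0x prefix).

52

Key decimal bytes [0, 121, 14, 167, 152, 73, 252] = 00 79 0e a7 98 49 fc is 7 bytes > B = 6, so hash it first: H(key) = 0b, then zero-pad to 6 bytes: K' = 0b 00 00 00 00 00.
K' ⊕ ipad = 3d 36 36 36 36 36.  K' ⊕ opad = 57 5c 5c 5c 5c 5c.
Inner input = (K'⊕ipad) ∥ m = 3d 36 36 36 36 36 ∥ fe e6.
Inner hash: sum = 61+54+54+54+54+54+254+230 = 815; mod 256 = 47 → 2f.
Outer input = (K'⊕opad) ∥ inner = 57 5c 5c 5c 5c 5c ∥ 2f.
Outer hash (tag): sum = 87+92+92+92+92+92+47 = 594; mod 256 = 82 → 52.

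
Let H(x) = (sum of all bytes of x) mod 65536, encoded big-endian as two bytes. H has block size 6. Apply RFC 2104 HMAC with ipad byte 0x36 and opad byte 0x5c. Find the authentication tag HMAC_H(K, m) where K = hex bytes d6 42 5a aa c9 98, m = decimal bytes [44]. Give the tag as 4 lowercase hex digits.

Key hex bytes d6 42 5a aa c9 98 is exactly B = 6 bytes: K' = d6 42 5a aa c9 98.
K' ⊕ ipad = e0 74 6c 9c ff ae.  K' ⊕ opad = 8a 1e 06 f6 95 c4.
Inner input = (K'⊕ipad) ∥ m = e0 74 6c 9c ff ae ∥ 2c.
Inner hash: sum = 224+116+108+156+255+174+44 = 1077 → 04 35.
Outer input = (K'⊕opad) ∥ inner = 8a 1e 06 f6 95 c4 ∥ 04 35.
Outer hash (tag): sum = 138+30+6+246+149+196+4+53 = 822 → 03 36.

0336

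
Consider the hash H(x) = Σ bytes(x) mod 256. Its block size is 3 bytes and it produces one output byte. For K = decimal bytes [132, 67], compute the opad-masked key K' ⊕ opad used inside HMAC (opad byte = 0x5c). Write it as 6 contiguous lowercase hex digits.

Key decimal bytes [132, 67] = 84 43 is 2 bytes ≤ B = 3; zero-pad to 3 bytes: K' = 84 43 00.
XOR each byte with 0x5c: 84⊕5c=d8, 43⊕5c=1f, 00⊕5c=5c.

d81f5c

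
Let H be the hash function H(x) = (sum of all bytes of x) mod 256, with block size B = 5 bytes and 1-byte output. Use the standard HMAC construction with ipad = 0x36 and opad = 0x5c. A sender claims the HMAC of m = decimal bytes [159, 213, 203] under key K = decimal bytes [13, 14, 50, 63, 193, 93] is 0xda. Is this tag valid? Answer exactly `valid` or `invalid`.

invalid

Key decimal bytes [13, 14, 50, 63, 193, 93] = 0d 0e 32 3f c1 5d is 6 bytes > B = 5, so hash it first: H(key) = aa, then zero-pad to 5 bytes: K' = aa 00 00 00 00.
K' ⊕ ipad = 9c 36 36 36 36; K' ⊕ opad = f6 5c 5c 5c 5c.
Inner hash: sum = 156+54+54+54+54+159+213+203 = 947; mod 256 = 179 → b3.
Outer hash (recomputed tag): sum = 246+92+92+92+92+179 = 793; mod 256 = 25 → 19.
Recomputed tag = 19; claimed = da → mismatch.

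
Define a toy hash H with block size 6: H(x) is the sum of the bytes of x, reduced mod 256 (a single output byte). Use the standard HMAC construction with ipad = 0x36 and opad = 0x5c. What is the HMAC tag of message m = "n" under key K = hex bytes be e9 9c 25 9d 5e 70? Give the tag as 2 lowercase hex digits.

Key hex bytes be e9 9c 25 9d 5e 70 is 7 bytes > B = 6, so hash it first: H(key) = d3, then zero-pad to 6 bytes: K' = d3 00 00 00 00 00.
K' ⊕ ipad = e5 36 36 36 36 36.  K' ⊕ opad = 8f 5c 5c 5c 5c 5c.
Inner input = (K'⊕ipad) ∥ m = e5 36 36 36 36 36 ∥ 6e.
Inner hash: sum = 229+54+54+54+54+54+110 = 609; mod 256 = 97 → 61.
Outer input = (K'⊕opad) ∥ inner = 8f 5c 5c 5c 5c 5c ∥ 61.
Outer hash (tag): sum = 143+92+92+92+92+92+97 = 700; mod 256 = 188 → bc.

bc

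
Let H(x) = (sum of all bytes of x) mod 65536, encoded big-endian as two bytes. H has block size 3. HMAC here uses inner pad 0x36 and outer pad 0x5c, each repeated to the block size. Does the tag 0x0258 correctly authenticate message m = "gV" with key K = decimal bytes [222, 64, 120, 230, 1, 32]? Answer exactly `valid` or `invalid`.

Key decimal bytes [222, 64, 120, 230, 1, 32] = de 40 78 e6 01 20 is 6 bytes > B = 3, so hash it first: H(key) = 02 9d, then zero-pad to 3 bytes: K' = 02 9d 00.
K' ⊕ ipad = 34 ab 36; K' ⊕ opad = 5e c1 5c.
Inner hash: sum = 52+171+54+103+86 = 466 → 01 d2.
Outer hash (recomputed tag): sum = 94+193+92+1+210 = 590 → 02 4e.
Recomputed tag = 024e; claimed = 0258 → mismatch.

invalid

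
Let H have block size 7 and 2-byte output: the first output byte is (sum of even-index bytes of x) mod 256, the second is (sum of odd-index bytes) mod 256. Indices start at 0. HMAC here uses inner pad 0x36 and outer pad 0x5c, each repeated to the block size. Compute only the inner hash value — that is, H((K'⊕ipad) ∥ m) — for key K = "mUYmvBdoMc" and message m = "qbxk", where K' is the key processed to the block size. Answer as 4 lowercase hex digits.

4a35

Key "mUYmvBdoMc" = 6d 55 59 6d 76 42 64 6f 4d 63 is 10 bytes > B = 7, so hash it first: H(key) = ed d6, then zero-pad to 7 bytes: K' = ed d6 00 00 00 00 00.
K' ⊕ ipad = db e0 36 36 36 36 36.
Inner input = db e0 36 36 36 36 36 ∥ 71 62 78 6b.
Inner hash: even-index sum = 586 mod 256 = 74; odd-index sum = 565 mod 256 = 53 → 4a 35.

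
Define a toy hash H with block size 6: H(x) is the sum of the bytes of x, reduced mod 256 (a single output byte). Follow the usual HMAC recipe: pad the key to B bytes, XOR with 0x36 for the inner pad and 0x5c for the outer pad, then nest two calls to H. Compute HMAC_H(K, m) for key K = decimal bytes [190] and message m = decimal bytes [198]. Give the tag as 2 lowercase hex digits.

Key decimal bytes [190] = be is 1 byte ≤ B = 6; zero-pad to 6 bytes: K' = be 00 00 00 00 00.
K' ⊕ ipad = 88 36 36 36 36 36.  K' ⊕ opad = e2 5c 5c 5c 5c 5c.
Inner input = (K'⊕ipad) ∥ m = 88 36 36 36 36 36 ∥ c6.
Inner hash: sum = 136+54+54+54+54+54+198 = 604; mod 256 = 92 → 5c.
Outer input = (K'⊕opad) ∥ inner = e2 5c 5c 5c 5c 5c ∥ 5c.
Outer hash (tag): sum = 226+92+92+92+92+92+92 = 778; mod 256 = 10 → 0a.

0a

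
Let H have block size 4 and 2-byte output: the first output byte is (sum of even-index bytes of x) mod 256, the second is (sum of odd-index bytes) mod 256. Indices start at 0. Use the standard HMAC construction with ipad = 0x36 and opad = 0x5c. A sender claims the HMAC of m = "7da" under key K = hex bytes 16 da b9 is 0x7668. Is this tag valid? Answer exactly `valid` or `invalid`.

valid

Key hex bytes 16 da b9 is 3 bytes ≤ B = 4; zero-pad to 4 bytes: K' = 16 da b9 00.
K' ⊕ ipad = 20 ec 8f 36; K' ⊕ opad = 4a 86 e5 5c.
Inner hash: even-index sum = 327 mod 256 = 71; odd-index sum = 390 mod 256 = 134 → 47 86.
Outer hash (recomputed tag): even-index sum = 374 mod 256 = 118; odd-index sum = 360 mod 256 = 104 → 76 68.
Recomputed tag = 7668; claimed = 7668 → match.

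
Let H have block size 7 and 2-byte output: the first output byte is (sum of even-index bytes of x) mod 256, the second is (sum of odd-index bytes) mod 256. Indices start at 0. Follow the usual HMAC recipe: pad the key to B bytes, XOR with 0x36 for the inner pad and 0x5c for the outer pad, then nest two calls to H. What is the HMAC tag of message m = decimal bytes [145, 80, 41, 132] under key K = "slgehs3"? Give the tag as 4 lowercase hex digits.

Key "slgehs3" = 73 6c 67 65 68 73 33 is exactly B = 7 bytes: K' = 73 6c 67 65 68 73 33.
K' ⊕ ipad = 45 5a 51 53 5e 45 05.  K' ⊕ opad = 2f 30 3b 39 34 2f 6f.
Inner input = (K'⊕ipad) ∥ m = 45 5a 51 53 5e 45 05 ∥ 91 50 29 84.
Inner hash: even-index sum = 461 mod 256 = 205; odd-index sum = 428 mod 256 = 172 → cd ac.
Outer input = (K'⊕opad) ∥ inner = 2f 30 3b 39 34 2f 6f ∥ cd ac.
Outer hash (tag): even-index sum = 441 mod 256 = 185; odd-index sum = 357 mod 256 = 101 → b9 65.

b965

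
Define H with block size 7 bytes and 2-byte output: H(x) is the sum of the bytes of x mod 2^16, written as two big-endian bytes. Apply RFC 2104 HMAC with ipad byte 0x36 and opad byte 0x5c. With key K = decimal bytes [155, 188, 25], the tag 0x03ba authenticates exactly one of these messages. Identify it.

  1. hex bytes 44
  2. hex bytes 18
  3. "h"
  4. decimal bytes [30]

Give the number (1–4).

4

Key decimal bytes [155, 188, 25] = 9b bc 19 is 3 bytes ≤ B = 7; zero-pad to 7 bytes: K' = 9b bc 19 00 00 00 00.
K' ⊕ ipad = ad 8a 2f 36 36 36 36; K' ⊕ opad = c7 e0 45 5c 5c 5c 5c.
m1: inner = H(ad 8a 2f 36 36 36 36 44) = 02 82; tag = H(c7 e0 45 5c 5c 5c 5c 02 82) = 03e0
m2: inner = H(ad 8a 2f 36 36 36 36 18) = 02 56; tag = H(c7 e0 45 5c 5c 5c 5c 02 56) = 03b4
m3: inner = H(ad 8a 2f 36 36 36 36 68) = 02 a6; tag = H(c7 e0 45 5c 5c 5c 5c 02 a6) = 0404
m4: inner = H(ad 8a 2f 36 36 36 36 1e) = 02 5c; tag = H(c7 e0 45 5c 5c 5c 5c 02 5c) = 03ba ← matches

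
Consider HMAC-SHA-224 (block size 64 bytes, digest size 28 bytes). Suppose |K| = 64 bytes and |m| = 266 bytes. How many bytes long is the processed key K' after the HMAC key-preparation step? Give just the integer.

64

Key is 64 ≤ 64 bytes, zero-padded: |K'| = 64.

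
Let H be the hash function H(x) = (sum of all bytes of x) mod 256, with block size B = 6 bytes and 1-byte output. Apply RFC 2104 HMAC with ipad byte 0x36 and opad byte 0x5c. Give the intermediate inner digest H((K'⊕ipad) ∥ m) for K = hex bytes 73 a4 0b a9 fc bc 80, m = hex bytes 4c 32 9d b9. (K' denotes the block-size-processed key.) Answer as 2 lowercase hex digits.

Key hex bytes 73 a4 0b a9 fc bc 80 is 7 bytes > B = 6, so hash it first: H(key) = 03, then zero-pad to 6 bytes: K' = 03 00 00 00 00 00.
K' ⊕ ipad = 35 36 36 36 36 36.
Inner input = 35 36 36 36 36 36 ∥ 4c 32 9d b9.
Inner hash: sum = 53+54+54+54+54+54+76+50+157+185 = 791; mod 256 = 23 → 17.

17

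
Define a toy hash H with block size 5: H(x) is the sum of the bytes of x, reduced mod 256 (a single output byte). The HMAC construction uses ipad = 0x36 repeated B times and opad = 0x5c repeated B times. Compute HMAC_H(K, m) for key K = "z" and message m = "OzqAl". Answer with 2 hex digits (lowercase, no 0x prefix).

Key "z" = 7a is 1 byte ≤ B = 5; zero-pad to 5 bytes: K' = 7a 00 00 00 00.
K' ⊕ ipad = 4c 36 36 36 36.  K' ⊕ opad = 26 5c 5c 5c 5c.
Inner input = (K'⊕ipad) ∥ m = 4c 36 36 36 36 ∥ 4f 7a 71 41 6c.
Inner hash: sum = 76+54+54+54+54+79+122+113+65+108 = 779; mod 256 = 11 → 0b.
Outer input = (K'⊕opad) ∥ inner = 26 5c 5c 5c 5c ∥ 0b.
Outer hash (tag): sum = 38+92+92+92+92+11 = 417; mod 256 = 161 → a1.

a1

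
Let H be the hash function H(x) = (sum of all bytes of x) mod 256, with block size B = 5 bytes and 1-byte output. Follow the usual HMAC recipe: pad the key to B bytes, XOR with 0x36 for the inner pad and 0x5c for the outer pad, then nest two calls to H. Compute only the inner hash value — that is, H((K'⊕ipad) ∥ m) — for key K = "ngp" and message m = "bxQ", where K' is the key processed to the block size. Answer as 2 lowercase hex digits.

Key "ngp" = 6e 67 70 is 3 bytes ≤ B = 5; zero-pad to 5 bytes: K' = 6e 67 70 00 00.
K' ⊕ ipad = 58 51 46 36 36.
Inner input = 58 51 46 36 36 ∥ 62 78 51.
Inner hash: sum = 88+81+70+54+54+98+120+81 = 646; mod 256 = 134 → 86.

86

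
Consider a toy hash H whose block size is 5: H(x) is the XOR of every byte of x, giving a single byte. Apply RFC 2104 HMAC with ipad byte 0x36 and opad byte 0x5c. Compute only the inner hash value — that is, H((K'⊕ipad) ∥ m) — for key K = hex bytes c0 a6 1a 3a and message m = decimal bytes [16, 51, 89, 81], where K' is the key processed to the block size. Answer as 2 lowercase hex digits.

5b

Key hex bytes c0 a6 1a 3a is 4 bytes ≤ B = 5; zero-pad to 5 bytes: K' = c0 a6 1a 3a 00.
K' ⊕ ipad = f6 90 2c 0c 36.
Inner input = f6 90 2c 0c 36 ∥ 10 33 59 51.
Inner hash: XOR f6⊕90⊕2c⊕0c⊕36⊕10⊕33⊕59⊕51 = 5b.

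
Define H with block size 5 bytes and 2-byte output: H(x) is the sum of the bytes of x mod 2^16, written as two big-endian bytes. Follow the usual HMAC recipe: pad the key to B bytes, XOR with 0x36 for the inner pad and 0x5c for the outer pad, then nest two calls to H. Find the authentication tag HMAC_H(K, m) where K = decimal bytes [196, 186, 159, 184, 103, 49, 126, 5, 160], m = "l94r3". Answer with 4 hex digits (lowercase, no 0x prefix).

Key decimal bytes [196, 186, 159, 184, 103, 49, 126, 5, 160] = c4 ba 9f b8 67 31 7e 05 a0 is 9 bytes > B = 5, so hash it first: H(key) = 04 90, then zero-pad to 5 bytes: K' = 04 90 00 00 00.
K' ⊕ ipad = 32 a6 36 36 36.  K' ⊕ opad = 58 cc 5c 5c 5c.
Inner input = (K'⊕ipad) ∥ m = 32 a6 36 36 36 ∥ 6c 39 34 72 33.
Inner hash: sum = 50+166+54+54+54+108+57+52+114+51 = 760 → 02 f8.
Outer input = (K'⊕opad) ∥ inner = 58 cc 5c 5c 5c ∥ 02 f8.
Outer hash (tag): sum = 88+204+92+92+92+2+248 = 818 → 03 32.

0332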